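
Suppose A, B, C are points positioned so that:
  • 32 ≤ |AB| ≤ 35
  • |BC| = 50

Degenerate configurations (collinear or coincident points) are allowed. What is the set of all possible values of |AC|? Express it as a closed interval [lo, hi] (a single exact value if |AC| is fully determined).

|AB| ∈ [32, 35]
|BC| ∈ {50}
|AC| ∈ [15, 85]

|AC| ∈ [15, 85]  (≈ [15.0000, 85.0000])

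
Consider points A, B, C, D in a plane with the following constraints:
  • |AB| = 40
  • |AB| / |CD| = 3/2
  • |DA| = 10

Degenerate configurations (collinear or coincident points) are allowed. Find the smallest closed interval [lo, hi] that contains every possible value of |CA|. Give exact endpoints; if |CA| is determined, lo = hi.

|CA| ∈ [50/3, 110/3]  (≈ [16.6667, 36.6667])

|AB| ∈ {40}
|AD| ∈ {10}
|CD| ∈ {80/3}
|BD| ∈ [30, 50]
|AC| ∈ [50/3, 110/3]
|BC| ∈ [10/3, 230/3]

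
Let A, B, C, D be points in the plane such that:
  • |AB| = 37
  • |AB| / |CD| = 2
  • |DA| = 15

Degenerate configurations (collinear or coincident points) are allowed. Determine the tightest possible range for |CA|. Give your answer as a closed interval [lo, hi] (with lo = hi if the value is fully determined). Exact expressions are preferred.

|CA| ∈ [7/2, 67/2]  (≈ [3.5000, 33.5000])

|AB| ∈ {37}
|AD| ∈ {15}
|CD| ∈ {37/2}
|BD| ∈ [22, 52]
|AC| ∈ [7/2, 67/2]
|BC| ∈ [7/2, 141/2]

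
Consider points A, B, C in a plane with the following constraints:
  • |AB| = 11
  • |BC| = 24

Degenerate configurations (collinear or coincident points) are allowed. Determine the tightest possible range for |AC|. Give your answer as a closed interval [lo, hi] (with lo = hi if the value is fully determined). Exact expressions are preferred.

|AB| ∈ {11}
|BC| ∈ {24}
|AC| ∈ [13, 35]

|AC| ∈ [13, 35]  (≈ [13.0000, 35.0000])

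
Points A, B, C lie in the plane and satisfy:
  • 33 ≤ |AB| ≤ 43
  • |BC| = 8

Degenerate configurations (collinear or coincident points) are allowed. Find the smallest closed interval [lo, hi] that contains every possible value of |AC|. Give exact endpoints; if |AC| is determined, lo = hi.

|AB| ∈ [33, 43]
|BC| ∈ {8}
|AC| ∈ [25, 51]

|AC| ∈ [25, 51]  (≈ [25.0000, 51.0000])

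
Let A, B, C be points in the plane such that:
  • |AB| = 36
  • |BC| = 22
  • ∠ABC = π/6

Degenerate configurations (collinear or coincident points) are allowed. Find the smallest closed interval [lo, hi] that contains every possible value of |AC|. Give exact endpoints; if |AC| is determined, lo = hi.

|AB| ∈ {36}
|BC| ∈ {22}
|AC| ∈ {2·√(445 - 198·√(3))}

|AC| = 2·√(445 - 198·√(3))  (≈ 20.2044)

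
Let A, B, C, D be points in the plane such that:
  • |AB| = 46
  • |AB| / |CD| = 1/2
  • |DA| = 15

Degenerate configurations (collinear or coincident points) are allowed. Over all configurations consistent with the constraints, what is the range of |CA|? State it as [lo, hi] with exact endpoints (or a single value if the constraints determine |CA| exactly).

|CA| ∈ [77, 107]  (≈ [77.0000, 107.0000])

|AB| ∈ {46}
|AD| ∈ {15}
|CD| ∈ {92}
|BD| ∈ [31, 61]
|AC| ∈ [77, 107]
|BC| ∈ [31, 153]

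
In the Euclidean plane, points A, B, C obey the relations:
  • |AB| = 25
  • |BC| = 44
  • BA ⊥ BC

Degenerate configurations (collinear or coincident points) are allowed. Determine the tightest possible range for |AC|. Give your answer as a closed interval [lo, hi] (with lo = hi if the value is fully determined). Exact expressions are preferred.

|AB| ∈ {25}
|BC| ∈ {44}
|AC| ∈ {√(2561)}

|AC| = √(2561)  (≈ 50.6063)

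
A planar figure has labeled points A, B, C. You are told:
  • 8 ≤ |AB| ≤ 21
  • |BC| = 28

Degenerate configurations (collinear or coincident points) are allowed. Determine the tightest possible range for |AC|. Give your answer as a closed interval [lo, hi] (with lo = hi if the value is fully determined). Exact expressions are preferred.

|AB| ∈ [8, 21]
|BC| ∈ {28}
|AC| ∈ [7, 49]

|AC| ∈ [7, 49]  (≈ [7.0000, 49.0000])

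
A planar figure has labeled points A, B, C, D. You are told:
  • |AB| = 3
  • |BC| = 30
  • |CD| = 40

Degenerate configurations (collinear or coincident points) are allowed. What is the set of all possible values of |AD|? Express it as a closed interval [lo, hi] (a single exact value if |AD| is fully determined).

|AB| ∈ {3}
|BC| ∈ {30}
|CD| ∈ {40}
|AC| ∈ [27, 33]
|BD| ∈ [10, 70]
|AD| ∈ [7, 73]

|AD| ∈ [7, 73]  (≈ [7.0000, 73.0000])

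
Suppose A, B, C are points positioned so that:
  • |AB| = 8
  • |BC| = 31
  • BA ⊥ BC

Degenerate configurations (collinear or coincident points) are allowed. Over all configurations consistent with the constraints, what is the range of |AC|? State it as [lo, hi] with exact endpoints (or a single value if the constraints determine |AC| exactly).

|AB| ∈ {8}
|BC| ∈ {31}
|AC| ∈ {5·√(41)}

|AC| = 5·√(41)  (≈ 32.0156)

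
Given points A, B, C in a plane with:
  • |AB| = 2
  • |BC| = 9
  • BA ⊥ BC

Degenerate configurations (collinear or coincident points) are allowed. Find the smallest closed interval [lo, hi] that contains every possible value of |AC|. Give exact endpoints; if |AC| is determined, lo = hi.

|AC| = √(85)  (≈ 9.2195)

|AB| ∈ {2}
|BC| ∈ {9}
|AC| ∈ {√(85)}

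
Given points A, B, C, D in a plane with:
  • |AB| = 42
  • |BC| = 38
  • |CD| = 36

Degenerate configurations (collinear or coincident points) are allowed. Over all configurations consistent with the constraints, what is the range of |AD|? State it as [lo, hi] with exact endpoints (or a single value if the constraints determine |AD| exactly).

|AB| ∈ {42}
|BC| ∈ {38}
|CD| ∈ {36}
|AC| ∈ [4, 80]
|BD| ∈ [2, 74]
|AD| ∈ [0, 116]

|AD| ∈ [0, 116]  (≈ [0.0000, 116.0000])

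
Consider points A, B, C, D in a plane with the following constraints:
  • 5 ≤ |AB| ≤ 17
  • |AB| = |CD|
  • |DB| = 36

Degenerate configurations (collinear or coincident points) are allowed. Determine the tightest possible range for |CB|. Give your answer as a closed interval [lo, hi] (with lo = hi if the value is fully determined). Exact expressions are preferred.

|CB| ∈ [19, 53]  (≈ [19.0000, 53.0000])

|AB| ∈ [5, 17]
|BD| ∈ {36}
|CD| ∈ [5, 17]
|AD| ∈ [19, 53]
|BC| ∈ [19, 53]
|AC| ∈ [2, 70]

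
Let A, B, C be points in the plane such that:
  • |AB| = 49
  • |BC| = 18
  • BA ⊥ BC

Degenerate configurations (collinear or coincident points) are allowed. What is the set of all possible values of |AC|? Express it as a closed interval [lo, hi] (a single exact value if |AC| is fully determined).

|AC| = 5·√(109)  (≈ 52.2015)

|AB| ∈ {49}
|BC| ∈ {18}
|AC| ∈ {5·√(109)}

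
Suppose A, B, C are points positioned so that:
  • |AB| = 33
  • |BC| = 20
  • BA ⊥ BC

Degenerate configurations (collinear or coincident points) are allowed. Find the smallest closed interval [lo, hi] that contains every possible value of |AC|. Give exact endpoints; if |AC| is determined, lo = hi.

|AB| ∈ {33}
|BC| ∈ {20}
|AC| ∈ {√(1489)}

|AC| = √(1489)  (≈ 38.5876)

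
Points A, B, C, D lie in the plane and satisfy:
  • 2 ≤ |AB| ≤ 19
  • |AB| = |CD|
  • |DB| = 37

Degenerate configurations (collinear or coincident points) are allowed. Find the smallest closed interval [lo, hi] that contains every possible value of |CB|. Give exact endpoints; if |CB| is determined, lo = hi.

|CB| ∈ [18, 56]  (≈ [18.0000, 56.0000])

|AB| ∈ [2, 19]
|BD| ∈ {37}
|CD| ∈ [2, 19]
|AD| ∈ [18, 56]
|BC| ∈ [18, 56]
|AC| ∈ [0, 75]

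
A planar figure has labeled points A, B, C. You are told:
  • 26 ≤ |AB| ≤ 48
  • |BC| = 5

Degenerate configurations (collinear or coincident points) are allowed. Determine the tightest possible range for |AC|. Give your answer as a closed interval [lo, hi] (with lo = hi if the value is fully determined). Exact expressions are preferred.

|AC| ∈ [21, 53]  (≈ [21.0000, 53.0000])

|AB| ∈ [26, 48]
|BC| ∈ {5}
|AC| ∈ [21, 53]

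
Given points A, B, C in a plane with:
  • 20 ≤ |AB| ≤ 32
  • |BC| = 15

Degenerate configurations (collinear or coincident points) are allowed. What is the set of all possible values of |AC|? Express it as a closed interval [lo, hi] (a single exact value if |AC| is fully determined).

|AB| ∈ [20, 32]
|BC| ∈ {15}
|AC| ∈ [5, 47]

|AC| ∈ [5, 47]  (≈ [5.0000, 47.0000])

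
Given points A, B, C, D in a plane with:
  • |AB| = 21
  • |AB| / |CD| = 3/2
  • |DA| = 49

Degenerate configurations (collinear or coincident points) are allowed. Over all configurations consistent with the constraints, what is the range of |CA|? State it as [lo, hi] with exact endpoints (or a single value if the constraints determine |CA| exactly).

|CA| ∈ [35, 63]  (≈ [35.0000, 63.0000])

|AB| ∈ {21}
|AD| ∈ {49}
|CD| ∈ {14}
|BD| ∈ [28, 70]
|AC| ∈ [35, 63]
|BC| ∈ [14, 84]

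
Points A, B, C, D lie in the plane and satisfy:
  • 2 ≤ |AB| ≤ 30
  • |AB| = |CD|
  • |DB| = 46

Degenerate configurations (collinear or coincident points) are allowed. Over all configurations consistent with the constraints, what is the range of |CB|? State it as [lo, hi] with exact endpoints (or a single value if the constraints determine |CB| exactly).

|CB| ∈ [16, 76]  (≈ [16.0000, 76.0000])

|AB| ∈ [2, 30]
|BD| ∈ {46}
|CD| ∈ [2, 30]
|AD| ∈ [16, 76]
|BC| ∈ [16, 76]
|AC| ∈ [0, 106]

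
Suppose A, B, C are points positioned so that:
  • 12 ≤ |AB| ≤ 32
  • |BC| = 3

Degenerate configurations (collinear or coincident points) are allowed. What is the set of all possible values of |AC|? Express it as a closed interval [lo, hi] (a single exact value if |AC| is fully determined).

|AC| ∈ [9, 35]  (≈ [9.0000, 35.0000])

|AB| ∈ [12, 32]
|BC| ∈ {3}
|AC| ∈ [9, 35]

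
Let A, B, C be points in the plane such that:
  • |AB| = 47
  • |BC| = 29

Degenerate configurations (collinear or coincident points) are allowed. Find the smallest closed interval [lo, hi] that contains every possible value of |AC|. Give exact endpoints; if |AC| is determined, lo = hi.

|AB| ∈ {47}
|BC| ∈ {29}
|AC| ∈ [18, 76]

|AC| ∈ [18, 76]  (≈ [18.0000, 76.0000])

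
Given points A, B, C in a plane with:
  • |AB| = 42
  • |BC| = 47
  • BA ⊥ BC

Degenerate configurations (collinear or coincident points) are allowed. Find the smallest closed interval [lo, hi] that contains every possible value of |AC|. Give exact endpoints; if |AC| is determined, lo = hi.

|AC| = √(3973)  (≈ 63.0317)

|AB| ∈ {42}
|BC| ∈ {47}
|AC| ∈ {√(3973)}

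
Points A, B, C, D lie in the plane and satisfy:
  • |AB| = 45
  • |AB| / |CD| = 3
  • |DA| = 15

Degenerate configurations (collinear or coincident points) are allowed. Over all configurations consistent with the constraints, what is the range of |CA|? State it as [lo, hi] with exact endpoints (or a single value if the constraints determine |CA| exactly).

|CA| ∈ [0, 30]  (≈ [0.0000, 30.0000])

|AB| ∈ {45}
|AD| ∈ {15}
|CD| ∈ {15}
|BD| ∈ [30, 60]
|AC| ∈ [0, 30]
|BC| ∈ [15, 75]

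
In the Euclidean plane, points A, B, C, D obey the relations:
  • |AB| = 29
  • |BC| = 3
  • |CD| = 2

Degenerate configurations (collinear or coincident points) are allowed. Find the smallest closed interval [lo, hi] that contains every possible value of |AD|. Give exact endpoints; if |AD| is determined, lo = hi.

|AB| ∈ {29}
|BC| ∈ {3}
|CD| ∈ {2}
|AC| ∈ [26, 32]
|BD| ∈ [1, 5]
|AD| ∈ [24, 34]

|AD| ∈ [24, 34]  (≈ [24.0000, 34.0000])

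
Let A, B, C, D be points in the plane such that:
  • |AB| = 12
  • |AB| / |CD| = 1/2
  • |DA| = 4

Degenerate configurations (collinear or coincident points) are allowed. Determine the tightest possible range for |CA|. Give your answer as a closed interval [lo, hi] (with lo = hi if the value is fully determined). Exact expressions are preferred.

|CA| ∈ [20, 28]  (≈ [20.0000, 28.0000])

|AB| ∈ {12}
|AD| ∈ {4}
|CD| ∈ {24}
|BD| ∈ [8, 16]
|AC| ∈ [20, 28]
|BC| ∈ [8, 40]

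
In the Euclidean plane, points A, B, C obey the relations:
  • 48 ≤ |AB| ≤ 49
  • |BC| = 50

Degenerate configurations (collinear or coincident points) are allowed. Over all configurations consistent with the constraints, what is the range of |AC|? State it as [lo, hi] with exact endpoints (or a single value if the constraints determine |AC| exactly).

|AC| ∈ [1, 99]  (≈ [1.0000, 99.0000])

|AB| ∈ [48, 49]
|BC| ∈ {50}
|AC| ∈ [1, 99]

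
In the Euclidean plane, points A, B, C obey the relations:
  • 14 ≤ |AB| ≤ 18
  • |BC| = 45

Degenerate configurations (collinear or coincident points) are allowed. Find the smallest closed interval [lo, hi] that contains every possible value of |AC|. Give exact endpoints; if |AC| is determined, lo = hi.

|AC| ∈ [27, 63]  (≈ [27.0000, 63.0000])

|AB| ∈ [14, 18]
|BC| ∈ {45}
|AC| ∈ [27, 63]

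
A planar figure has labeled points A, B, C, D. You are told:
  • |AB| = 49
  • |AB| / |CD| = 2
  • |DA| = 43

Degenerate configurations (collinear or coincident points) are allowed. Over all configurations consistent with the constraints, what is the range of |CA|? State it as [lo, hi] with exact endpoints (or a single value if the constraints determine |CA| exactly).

|AB| ∈ {49}
|AD| ∈ {43}
|CD| ∈ {49/2}
|BD| ∈ [6, 92]
|AC| ∈ [37/2, 135/2]
|BC| ∈ [0, 233/2]

|CA| ∈ [37/2, 135/2]  (≈ [18.5000, 67.5000])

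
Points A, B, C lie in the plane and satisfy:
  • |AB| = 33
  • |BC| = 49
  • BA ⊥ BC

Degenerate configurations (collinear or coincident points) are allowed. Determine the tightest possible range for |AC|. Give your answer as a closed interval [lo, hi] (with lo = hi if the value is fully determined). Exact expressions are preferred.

|AC| = √(3490)  (≈ 59.0762)

|AB| ∈ {33}
|BC| ∈ {49}
|AC| ∈ {√(3490)}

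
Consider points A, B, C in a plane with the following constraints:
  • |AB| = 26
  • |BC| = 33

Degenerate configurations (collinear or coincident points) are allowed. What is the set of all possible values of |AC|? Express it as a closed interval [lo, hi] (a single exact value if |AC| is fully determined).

|AB| ∈ {26}
|BC| ∈ {33}
|AC| ∈ [7, 59]

|AC| ∈ [7, 59]  (≈ [7.0000, 59.0000])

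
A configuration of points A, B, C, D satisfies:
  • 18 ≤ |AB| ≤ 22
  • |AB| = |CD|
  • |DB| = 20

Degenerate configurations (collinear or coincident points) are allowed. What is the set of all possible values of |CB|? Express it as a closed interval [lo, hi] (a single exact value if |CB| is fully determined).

|AB| ∈ [18, 22]
|BD| ∈ {20}
|CD| ∈ [18, 22]
|AD| ∈ [0, 42]
|BC| ∈ [0, 42]
|AC| ∈ [0, 64]

|CB| ∈ [0, 42]  (≈ [0.0000, 42.0000])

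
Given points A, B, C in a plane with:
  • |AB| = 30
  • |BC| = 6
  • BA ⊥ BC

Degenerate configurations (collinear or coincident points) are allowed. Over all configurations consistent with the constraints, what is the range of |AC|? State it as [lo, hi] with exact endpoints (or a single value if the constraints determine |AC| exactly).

|AB| ∈ {30}
|BC| ∈ {6}
|AC| ∈ {6·√(26)}

|AC| = 6·√(26)  (≈ 30.5941)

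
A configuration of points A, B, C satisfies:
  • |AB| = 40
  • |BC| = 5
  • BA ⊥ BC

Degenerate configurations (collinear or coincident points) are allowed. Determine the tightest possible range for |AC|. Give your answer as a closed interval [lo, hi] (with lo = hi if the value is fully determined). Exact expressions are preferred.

|AC| = 5·√(65)  (≈ 40.3113)

|AB| ∈ {40}
|BC| ∈ {5}
|AC| ∈ {5·√(65)}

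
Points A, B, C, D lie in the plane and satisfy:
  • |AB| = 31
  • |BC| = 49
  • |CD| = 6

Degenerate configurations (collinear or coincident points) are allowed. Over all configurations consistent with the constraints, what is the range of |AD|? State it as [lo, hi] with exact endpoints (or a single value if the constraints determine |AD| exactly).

|AD| ∈ [12, 86]  (≈ [12.0000, 86.0000])

|AB| ∈ {31}
|BC| ∈ {49}
|CD| ∈ {6}
|AC| ∈ [18, 80]
|BD| ∈ [43, 55]
|AD| ∈ [12, 86]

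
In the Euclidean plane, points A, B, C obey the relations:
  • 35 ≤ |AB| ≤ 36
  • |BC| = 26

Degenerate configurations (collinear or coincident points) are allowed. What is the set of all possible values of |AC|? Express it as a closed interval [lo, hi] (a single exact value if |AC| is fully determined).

|AB| ∈ [35, 36]
|BC| ∈ {26}
|AC| ∈ [9, 62]

|AC| ∈ [9, 62]  (≈ [9.0000, 62.0000])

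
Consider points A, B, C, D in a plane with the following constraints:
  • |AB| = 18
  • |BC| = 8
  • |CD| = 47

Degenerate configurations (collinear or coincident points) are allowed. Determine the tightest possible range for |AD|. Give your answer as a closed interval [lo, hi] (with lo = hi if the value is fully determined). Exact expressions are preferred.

|AB| ∈ {18}
|BC| ∈ {8}
|CD| ∈ {47}
|AC| ∈ [10, 26]
|BD| ∈ [39, 55]
|AD| ∈ [21, 73]

|AD| ∈ [21, 73]  (≈ [21.0000, 73.0000])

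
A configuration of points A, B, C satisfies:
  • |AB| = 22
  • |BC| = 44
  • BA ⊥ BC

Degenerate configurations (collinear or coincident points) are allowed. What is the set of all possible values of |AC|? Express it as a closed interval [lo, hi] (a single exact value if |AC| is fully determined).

|AB| ∈ {22}
|BC| ∈ {44}
|AC| ∈ {22·√(5)}

|AC| = 22·√(5)  (≈ 49.1935)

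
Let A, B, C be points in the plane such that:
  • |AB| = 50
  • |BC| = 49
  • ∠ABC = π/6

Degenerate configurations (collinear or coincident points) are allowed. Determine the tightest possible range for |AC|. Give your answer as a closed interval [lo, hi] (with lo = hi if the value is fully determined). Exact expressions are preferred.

|AC| = √(4901 - 2450·√(3))  (≈ 25.6413)

|AB| ∈ {50}
|BC| ∈ {49}
|AC| ∈ {√(4901 - 2450·√(3))}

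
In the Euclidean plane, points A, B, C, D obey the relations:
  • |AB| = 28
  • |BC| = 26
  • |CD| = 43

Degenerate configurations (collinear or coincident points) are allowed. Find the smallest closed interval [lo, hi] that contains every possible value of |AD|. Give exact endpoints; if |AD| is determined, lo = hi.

|AB| ∈ {28}
|BC| ∈ {26}
|CD| ∈ {43}
|AC| ∈ [2, 54]
|BD| ∈ [17, 69]
|AD| ∈ [0, 97]

|AD| ∈ [0, 97]  (≈ [0.0000, 97.0000])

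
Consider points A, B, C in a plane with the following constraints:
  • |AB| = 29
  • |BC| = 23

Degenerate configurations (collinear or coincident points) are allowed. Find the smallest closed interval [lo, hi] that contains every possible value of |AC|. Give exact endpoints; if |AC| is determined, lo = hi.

|AC| ∈ [6, 52]  (≈ [6.0000, 52.0000])

|AB| ∈ {29}
|BC| ∈ {23}
|AC| ∈ [6, 52]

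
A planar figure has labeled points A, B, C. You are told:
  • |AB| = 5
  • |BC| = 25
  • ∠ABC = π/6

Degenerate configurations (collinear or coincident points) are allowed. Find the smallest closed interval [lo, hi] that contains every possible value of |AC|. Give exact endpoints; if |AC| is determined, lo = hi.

|AC| = 5·√(26 - 5·√(3))  (≈ 20.8205)

|AB| ∈ {5}
|BC| ∈ {25}
|AC| ∈ {5·√(26 - 5·√(3))}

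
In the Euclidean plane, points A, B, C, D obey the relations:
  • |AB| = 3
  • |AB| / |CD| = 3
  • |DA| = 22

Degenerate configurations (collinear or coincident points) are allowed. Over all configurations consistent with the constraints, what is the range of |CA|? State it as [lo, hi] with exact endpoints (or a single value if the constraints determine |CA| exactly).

|AB| ∈ {3}
|AD| ∈ {22}
|CD| ∈ {1}
|BD| ∈ [19, 25]
|AC| ∈ [21, 23]
|BC| ∈ [18, 26]

|CA| ∈ [21, 23]  (≈ [21.0000, 23.0000])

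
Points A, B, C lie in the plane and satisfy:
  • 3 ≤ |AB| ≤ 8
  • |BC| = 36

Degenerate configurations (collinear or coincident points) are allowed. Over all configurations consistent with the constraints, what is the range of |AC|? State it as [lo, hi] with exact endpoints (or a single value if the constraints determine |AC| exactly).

|AB| ∈ [3, 8]
|BC| ∈ {36}
|AC| ∈ [28, 44]

|AC| ∈ [28, 44]  (≈ [28.0000, 44.0000])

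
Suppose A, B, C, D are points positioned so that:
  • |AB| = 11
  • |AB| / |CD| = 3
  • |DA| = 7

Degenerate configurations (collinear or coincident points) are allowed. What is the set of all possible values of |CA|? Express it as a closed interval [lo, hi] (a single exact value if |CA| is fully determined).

|AB| ∈ {11}
|AD| ∈ {7}
|CD| ∈ {11/3}
|BD| ∈ [4, 18]
|AC| ∈ [10/3, 32/3]
|BC| ∈ [1/3, 65/3]

|CA| ∈ [10/3, 32/3]  (≈ [3.3333, 10.6667])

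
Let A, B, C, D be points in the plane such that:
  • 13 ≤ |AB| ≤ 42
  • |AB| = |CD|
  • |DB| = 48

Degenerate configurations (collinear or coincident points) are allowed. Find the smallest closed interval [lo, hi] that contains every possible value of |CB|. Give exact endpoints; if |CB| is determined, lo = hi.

|AB| ∈ [13, 42]
|BD| ∈ {48}
|CD| ∈ [13, 42]
|AD| ∈ [6, 90]
|BC| ∈ [6, 90]
|AC| ∈ [0, 132]

|CB| ∈ [6, 90]  (≈ [6.0000, 90.0000])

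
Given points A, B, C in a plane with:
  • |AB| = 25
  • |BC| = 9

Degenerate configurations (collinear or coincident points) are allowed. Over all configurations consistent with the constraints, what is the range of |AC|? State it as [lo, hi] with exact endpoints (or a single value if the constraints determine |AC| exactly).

|AB| ∈ {25}
|BC| ∈ {9}
|AC| ∈ [16, 34]

|AC| ∈ [16, 34]  (≈ [16.0000, 34.0000])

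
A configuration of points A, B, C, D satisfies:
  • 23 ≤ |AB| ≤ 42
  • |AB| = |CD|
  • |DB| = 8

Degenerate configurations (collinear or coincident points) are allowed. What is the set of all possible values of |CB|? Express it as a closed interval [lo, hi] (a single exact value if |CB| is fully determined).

|AB| ∈ [23, 42]
|BD| ∈ {8}
|CD| ∈ [23, 42]
|AD| ∈ [15, 50]
|BC| ∈ [15, 50]
|AC| ∈ [0, 92]

|CB| ∈ [15, 50]  (≈ [15.0000, 50.0000])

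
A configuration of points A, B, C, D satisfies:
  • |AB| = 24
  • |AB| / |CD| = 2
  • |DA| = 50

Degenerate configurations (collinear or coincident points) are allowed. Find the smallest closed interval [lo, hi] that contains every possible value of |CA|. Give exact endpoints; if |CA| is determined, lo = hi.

|AB| ∈ {24}
|AD| ∈ {50}
|CD| ∈ {12}
|BD| ∈ [26, 74]
|AC| ∈ [38, 62]
|BC| ∈ [14, 86]

|CA| ∈ [38, 62]  (≈ [38.0000, 62.0000])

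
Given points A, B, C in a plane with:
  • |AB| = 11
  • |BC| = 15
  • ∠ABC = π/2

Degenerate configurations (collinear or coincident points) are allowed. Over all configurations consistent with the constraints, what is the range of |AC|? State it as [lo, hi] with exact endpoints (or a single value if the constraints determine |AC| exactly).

|AC| = √(346)  (≈ 18.6011)

|AB| ∈ {11}
|BC| ∈ {15}
|AC| ∈ {√(346)}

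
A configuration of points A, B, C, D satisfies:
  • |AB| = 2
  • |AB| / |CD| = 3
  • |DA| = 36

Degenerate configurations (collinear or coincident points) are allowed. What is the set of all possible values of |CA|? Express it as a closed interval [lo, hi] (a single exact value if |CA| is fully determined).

|AB| ∈ {2}
|AD| ∈ {36}
|CD| ∈ {2/3}
|BD| ∈ [34, 38]
|AC| ∈ [106/3, 110/3]
|BC| ∈ [100/3, 116/3]

|CA| ∈ [106/3, 110/3]  (≈ [35.3333, 36.6667])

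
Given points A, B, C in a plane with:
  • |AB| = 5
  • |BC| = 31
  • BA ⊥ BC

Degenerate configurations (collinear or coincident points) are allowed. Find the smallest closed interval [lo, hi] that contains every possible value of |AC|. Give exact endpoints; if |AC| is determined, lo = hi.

|AB| ∈ {5}
|BC| ∈ {31}
|AC| ∈ {√(986)}

|AC| = √(986)  (≈ 31.4006)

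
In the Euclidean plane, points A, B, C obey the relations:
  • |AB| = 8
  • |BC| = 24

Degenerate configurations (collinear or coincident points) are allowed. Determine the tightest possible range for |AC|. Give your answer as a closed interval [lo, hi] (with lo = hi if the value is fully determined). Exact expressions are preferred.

|AC| ∈ [16, 32]  (≈ [16.0000, 32.0000])

|AB| ∈ {8}
|BC| ∈ {24}
|AC| ∈ [16, 32]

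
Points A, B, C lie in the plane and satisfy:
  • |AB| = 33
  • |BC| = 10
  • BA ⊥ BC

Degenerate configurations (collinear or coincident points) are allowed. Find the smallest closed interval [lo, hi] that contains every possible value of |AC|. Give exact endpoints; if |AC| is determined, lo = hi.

|AC| = √(1189)  (≈ 34.4819)

|AB| ∈ {33}
|BC| ∈ {10}
|AC| ∈ {√(1189)}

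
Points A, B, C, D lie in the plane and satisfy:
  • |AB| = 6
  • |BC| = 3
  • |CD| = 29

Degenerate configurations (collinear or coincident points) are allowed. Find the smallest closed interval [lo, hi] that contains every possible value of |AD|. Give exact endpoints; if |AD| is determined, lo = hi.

|AD| ∈ [20, 38]  (≈ [20.0000, 38.0000])

|AB| ∈ {6}
|BC| ∈ {3}
|CD| ∈ {29}
|AC| ∈ [3, 9]
|BD| ∈ [26, 32]
|AD| ∈ [20, 38]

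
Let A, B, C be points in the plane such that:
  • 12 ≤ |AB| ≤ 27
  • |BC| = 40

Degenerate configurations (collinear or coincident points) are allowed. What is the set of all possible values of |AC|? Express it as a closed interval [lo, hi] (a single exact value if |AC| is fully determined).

|AB| ∈ [12, 27]
|BC| ∈ {40}
|AC| ∈ [13, 67]

|AC| ∈ [13, 67]  (≈ [13.0000, 67.0000])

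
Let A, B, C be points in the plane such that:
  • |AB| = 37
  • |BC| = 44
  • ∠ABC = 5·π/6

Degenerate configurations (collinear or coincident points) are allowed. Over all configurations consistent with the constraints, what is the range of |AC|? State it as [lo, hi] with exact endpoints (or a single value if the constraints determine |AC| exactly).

|AC| = √(1628·√(3) + 3305)  (≈ 78.2610)

|AB| ∈ {37}
|BC| ∈ {44}
|AC| ∈ {√(1628·√(3) + 3305)}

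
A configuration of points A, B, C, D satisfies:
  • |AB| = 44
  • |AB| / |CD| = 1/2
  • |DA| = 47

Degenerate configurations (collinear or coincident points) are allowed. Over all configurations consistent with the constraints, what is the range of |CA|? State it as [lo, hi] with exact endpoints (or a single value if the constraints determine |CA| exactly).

|AB| ∈ {44}
|AD| ∈ {47}
|CD| ∈ {88}
|BD| ∈ [3, 91]
|AC| ∈ [41, 135]
|BC| ∈ [0, 179]

|CA| ∈ [41, 135]  (≈ [41.0000, 135.0000])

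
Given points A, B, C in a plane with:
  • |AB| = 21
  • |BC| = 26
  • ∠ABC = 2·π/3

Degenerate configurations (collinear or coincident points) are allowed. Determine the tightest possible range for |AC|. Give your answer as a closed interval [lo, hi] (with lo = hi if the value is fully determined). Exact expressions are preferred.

|AC| = √(1663)  (≈ 40.7799)

|AB| ∈ {21}
|BC| ∈ {26}
|AC| ∈ {√(1663)}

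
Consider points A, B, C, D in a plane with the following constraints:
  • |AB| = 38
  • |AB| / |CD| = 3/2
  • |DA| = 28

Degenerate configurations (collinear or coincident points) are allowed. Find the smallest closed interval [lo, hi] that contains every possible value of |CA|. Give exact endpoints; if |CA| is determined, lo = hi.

|CA| ∈ [8/3, 160/3]  (≈ [2.6667, 53.3333])

|AB| ∈ {38}
|AD| ∈ {28}
|CD| ∈ {76/3}
|BD| ∈ [10, 66]
|AC| ∈ [8/3, 160/3]
|BC| ∈ [0, 274/3]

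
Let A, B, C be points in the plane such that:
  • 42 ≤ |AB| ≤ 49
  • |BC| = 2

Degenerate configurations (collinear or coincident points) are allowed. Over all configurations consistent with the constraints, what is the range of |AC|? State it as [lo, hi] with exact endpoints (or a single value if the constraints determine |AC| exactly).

|AC| ∈ [40, 51]  (≈ [40.0000, 51.0000])

|AB| ∈ [42, 49]
|BC| ∈ {2}
|AC| ∈ [40, 51]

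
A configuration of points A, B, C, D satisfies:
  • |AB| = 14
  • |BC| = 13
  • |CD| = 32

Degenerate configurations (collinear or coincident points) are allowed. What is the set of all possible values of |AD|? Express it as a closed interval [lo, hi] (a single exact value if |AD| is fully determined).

|AB| ∈ {14}
|BC| ∈ {13}
|CD| ∈ {32}
|AC| ∈ [1, 27]
|BD| ∈ [19, 45]
|AD| ∈ [5, 59]

|AD| ∈ [5, 59]  (≈ [5.0000, 59.0000])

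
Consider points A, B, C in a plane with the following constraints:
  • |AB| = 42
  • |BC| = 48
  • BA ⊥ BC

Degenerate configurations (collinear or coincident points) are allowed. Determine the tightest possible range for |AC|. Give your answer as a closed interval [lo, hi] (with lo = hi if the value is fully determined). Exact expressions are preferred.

|AB| ∈ {42}
|BC| ∈ {48}
|AC| ∈ {6·√(113)}

|AC| = 6·√(113)  (≈ 63.7809)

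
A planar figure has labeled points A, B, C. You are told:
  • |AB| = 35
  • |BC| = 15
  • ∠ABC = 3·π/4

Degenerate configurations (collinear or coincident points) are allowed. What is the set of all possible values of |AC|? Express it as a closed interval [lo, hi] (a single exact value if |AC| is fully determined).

|AB| ∈ {35}
|BC| ∈ {15}
|AC| ∈ {5·√(21·√(2) + 58)}

|AC| = 5·√(21·√(2) + 58)  (≈ 46.8237)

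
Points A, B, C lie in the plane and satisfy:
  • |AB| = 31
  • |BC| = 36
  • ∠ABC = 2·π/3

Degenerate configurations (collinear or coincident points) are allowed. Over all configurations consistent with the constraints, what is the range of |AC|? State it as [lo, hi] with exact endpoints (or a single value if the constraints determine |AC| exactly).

|AC| = √(3373)  (≈ 58.0775)

|AB| ∈ {31}
|BC| ∈ {36}
|AC| ∈ {√(3373)}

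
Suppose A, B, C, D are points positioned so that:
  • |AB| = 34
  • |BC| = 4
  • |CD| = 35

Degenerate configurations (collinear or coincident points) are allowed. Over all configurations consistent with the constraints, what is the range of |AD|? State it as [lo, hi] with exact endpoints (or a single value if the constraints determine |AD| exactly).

|AD| ∈ [0, 73]  (≈ [0.0000, 73.0000])

|AB| ∈ {34}
|BC| ∈ {4}
|CD| ∈ {35}
|AC| ∈ [30, 38]
|BD| ∈ [31, 39]
|AD| ∈ [0, 73]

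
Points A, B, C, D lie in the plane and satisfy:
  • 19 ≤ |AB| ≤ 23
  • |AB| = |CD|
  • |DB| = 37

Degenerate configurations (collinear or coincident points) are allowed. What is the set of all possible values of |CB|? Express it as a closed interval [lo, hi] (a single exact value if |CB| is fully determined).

|AB| ∈ [19, 23]
|BD| ∈ {37}
|CD| ∈ [19, 23]
|AD| ∈ [14, 60]
|BC| ∈ [14, 60]
|AC| ∈ [0, 83]

|CB| ∈ [14, 60]  (≈ [14.0000, 60.0000])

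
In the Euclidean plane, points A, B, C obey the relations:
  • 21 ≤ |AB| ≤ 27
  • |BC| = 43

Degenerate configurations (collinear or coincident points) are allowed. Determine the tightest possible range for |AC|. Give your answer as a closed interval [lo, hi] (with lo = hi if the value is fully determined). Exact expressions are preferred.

|AC| ∈ [16, 70]  (≈ [16.0000, 70.0000])

|AB| ∈ [21, 27]
|BC| ∈ {43}
|AC| ∈ [16, 70]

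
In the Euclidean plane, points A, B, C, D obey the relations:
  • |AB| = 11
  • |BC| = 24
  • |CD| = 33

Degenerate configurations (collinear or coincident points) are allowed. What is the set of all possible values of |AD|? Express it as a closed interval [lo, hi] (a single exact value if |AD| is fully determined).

|AD| ∈ [0, 68]  (≈ [0.0000, 68.0000])

|AB| ∈ {11}
|BC| ∈ {24}
|CD| ∈ {33}
|AC| ∈ [13, 35]
|BD| ∈ [9, 57]
|AD| ∈ [0, 68]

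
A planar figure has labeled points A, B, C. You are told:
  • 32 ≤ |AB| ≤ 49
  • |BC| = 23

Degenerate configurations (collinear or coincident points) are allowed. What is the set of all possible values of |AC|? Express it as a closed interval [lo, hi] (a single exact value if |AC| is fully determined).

|AB| ∈ [32, 49]
|BC| ∈ {23}
|AC| ∈ [9, 72]

|AC| ∈ [9, 72]  (≈ [9.0000, 72.0000])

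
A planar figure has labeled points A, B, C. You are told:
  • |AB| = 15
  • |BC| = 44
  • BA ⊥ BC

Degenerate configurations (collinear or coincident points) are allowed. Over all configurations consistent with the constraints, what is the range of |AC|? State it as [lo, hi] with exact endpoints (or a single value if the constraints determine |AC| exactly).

|AC| = √(2161)  (≈ 46.4866)

|AB| ∈ {15}
|BC| ∈ {44}
|AC| ∈ {√(2161)}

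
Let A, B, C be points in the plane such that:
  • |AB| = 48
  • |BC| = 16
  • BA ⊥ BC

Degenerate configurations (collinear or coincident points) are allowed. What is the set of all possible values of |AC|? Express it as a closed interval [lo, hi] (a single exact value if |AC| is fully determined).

|AB| ∈ {48}
|BC| ∈ {16}
|AC| ∈ {16·√(10)}

|AC| = 16·√(10)  (≈ 50.5964)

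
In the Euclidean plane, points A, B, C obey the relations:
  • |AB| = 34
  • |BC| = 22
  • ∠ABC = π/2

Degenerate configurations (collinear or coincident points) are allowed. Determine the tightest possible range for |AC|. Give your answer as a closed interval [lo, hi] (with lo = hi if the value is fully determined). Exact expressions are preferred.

|AB| ∈ {34}
|BC| ∈ {22}
|AC| ∈ {2·√(410)}

|AC| = 2·√(410)  (≈ 40.4969)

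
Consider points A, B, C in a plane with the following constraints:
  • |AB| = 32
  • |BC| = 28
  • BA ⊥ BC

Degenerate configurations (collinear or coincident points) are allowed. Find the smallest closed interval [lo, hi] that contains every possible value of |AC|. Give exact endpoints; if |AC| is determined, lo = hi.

|AC| = 4·√(113)  (≈ 42.5206)

|AB| ∈ {32}
|BC| ∈ {28}
|AC| ∈ {4·√(113)}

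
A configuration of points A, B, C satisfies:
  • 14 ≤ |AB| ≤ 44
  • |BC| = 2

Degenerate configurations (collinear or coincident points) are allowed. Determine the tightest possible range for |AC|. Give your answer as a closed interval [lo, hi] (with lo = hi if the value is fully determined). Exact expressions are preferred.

|AC| ∈ [12, 46]  (≈ [12.0000, 46.0000])

|AB| ∈ [14, 44]
|BC| ∈ {2}
|AC| ∈ [12, 46]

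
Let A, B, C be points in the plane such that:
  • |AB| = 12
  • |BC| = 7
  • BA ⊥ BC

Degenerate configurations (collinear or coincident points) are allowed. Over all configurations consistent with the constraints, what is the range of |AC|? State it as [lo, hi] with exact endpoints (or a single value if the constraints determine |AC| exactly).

|AC| = √(193)  (≈ 13.8924)

|AB| ∈ {12}
|BC| ∈ {7}
|AC| ∈ {√(193)}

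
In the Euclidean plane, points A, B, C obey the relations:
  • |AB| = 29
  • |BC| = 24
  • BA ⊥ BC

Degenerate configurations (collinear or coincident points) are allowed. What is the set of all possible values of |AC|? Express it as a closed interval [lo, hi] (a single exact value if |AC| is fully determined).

|AC| = √(1417)  (≈ 37.6431)

|AB| ∈ {29}
|BC| ∈ {24}
|AC| ∈ {√(1417)}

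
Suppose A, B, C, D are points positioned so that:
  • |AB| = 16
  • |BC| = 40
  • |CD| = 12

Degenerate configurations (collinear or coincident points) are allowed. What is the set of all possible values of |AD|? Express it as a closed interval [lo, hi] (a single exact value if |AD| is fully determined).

|AD| ∈ [12, 68]  (≈ [12.0000, 68.0000])

|AB| ∈ {16}
|BC| ∈ {40}
|CD| ∈ {12}
|AC| ∈ [24, 56]
|BD| ∈ [28, 52]
|AD| ∈ [12, 68]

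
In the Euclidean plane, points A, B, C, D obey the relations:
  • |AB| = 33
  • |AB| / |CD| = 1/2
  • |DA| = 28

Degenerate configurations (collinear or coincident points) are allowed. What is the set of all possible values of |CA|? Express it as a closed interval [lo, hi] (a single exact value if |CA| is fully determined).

|CA| ∈ [38, 94]  (≈ [38.0000, 94.0000])

|AB| ∈ {33}
|AD| ∈ {28}
|CD| ∈ {66}
|BD| ∈ [5, 61]
|AC| ∈ [38, 94]
|BC| ∈ [5, 127]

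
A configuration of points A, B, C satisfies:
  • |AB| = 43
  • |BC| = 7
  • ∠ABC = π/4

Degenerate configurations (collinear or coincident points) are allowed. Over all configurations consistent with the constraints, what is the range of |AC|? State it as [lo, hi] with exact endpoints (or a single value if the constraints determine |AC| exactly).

|AC| = √(1898 - 301·√(2))  (≈ 38.3708)

|AB| ∈ {43}
|BC| ∈ {7}
|AC| ∈ {√(1898 - 301·√(2))}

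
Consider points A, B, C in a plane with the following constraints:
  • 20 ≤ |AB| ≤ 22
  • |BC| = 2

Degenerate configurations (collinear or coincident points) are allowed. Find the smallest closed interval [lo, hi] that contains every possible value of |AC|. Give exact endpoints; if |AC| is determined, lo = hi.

|AB| ∈ [20, 22]
|BC| ∈ {2}
|AC| ∈ [18, 24]

|AC| ∈ [18, 24]  (≈ [18.0000, 24.0000])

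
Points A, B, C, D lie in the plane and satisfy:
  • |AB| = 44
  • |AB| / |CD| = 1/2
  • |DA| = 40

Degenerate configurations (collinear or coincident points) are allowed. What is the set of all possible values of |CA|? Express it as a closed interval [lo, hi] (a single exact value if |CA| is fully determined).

|CA| ∈ [48, 128]  (≈ [48.0000, 128.0000])

|AB| ∈ {44}
|AD| ∈ {40}
|CD| ∈ {88}
|BD| ∈ [4, 84]
|AC| ∈ [48, 128]
|BC| ∈ [4, 172]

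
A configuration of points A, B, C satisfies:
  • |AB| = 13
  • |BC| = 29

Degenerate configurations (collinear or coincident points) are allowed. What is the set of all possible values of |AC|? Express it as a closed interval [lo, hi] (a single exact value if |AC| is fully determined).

|AC| ∈ [16, 42]  (≈ [16.0000, 42.0000])

|AB| ∈ {13}
|BC| ∈ {29}
|AC| ∈ [16, 42]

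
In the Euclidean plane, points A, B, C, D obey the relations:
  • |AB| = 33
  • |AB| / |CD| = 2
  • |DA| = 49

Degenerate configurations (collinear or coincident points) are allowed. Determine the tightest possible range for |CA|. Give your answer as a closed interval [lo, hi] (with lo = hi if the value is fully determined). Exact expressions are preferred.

|CA| ∈ [65/2, 131/2]  (≈ [32.5000, 65.5000])

|AB| ∈ {33}
|AD| ∈ {49}
|CD| ∈ {33/2}
|BD| ∈ [16, 82]
|AC| ∈ [65/2, 131/2]
|BC| ∈ [0, 197/2]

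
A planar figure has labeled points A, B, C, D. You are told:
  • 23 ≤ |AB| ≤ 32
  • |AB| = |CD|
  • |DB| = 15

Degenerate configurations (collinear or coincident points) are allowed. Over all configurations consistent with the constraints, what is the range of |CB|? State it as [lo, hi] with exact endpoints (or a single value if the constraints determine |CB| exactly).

|CB| ∈ [8, 47]  (≈ [8.0000, 47.0000])

|AB| ∈ [23, 32]
|BD| ∈ {15}
|CD| ∈ [23, 32]
|AD| ∈ [8, 47]
|BC| ∈ [8, 47]
|AC| ∈ [0, 79]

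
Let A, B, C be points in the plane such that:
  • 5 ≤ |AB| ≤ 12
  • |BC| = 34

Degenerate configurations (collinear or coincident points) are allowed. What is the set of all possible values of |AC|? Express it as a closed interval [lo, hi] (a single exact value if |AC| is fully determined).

|AB| ∈ [5, 12]
|BC| ∈ {34}
|AC| ∈ [22, 46]

|AC| ∈ [22, 46]  (≈ [22.0000, 46.0000])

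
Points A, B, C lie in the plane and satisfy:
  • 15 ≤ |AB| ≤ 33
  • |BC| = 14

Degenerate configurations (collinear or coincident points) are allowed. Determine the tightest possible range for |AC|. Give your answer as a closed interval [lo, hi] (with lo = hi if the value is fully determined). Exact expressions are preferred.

|AB| ∈ [15, 33]
|BC| ∈ {14}
|AC| ∈ [1, 47]

|AC| ∈ [1, 47]  (≈ [1.0000, 47.0000])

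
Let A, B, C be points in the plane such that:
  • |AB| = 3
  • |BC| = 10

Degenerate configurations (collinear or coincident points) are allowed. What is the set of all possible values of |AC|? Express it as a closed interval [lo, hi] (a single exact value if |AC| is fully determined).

|AB| ∈ {3}
|BC| ∈ {10}
|AC| ∈ [7, 13]

|AC| ∈ [7, 13]  (≈ [7.0000, 13.0000])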